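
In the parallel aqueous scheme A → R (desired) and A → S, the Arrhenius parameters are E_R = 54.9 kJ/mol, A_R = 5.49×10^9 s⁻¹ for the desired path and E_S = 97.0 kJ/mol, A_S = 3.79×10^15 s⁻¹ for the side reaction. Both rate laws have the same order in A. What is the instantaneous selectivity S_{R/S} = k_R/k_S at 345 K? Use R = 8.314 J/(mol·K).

Since both paths have the same order in A, the concentration cancels and S_{R/S} = k_R/k_S = (A_R/A_S)·exp[(E_S−E_R)/(RT)].
(E_S−E_R)/(RT) = (97.0−54.9)×10³/(8.314×345) = 42100/2868 = 14.68.
k_R/k_S = (5.49×10^9/3.79×10^15)·exp(14.68) = 1.449×10^-6 × 2.368×10^6 = 3.43.
Since E_R < E_S, lowering the temperature improves selectivity toward R.

3.43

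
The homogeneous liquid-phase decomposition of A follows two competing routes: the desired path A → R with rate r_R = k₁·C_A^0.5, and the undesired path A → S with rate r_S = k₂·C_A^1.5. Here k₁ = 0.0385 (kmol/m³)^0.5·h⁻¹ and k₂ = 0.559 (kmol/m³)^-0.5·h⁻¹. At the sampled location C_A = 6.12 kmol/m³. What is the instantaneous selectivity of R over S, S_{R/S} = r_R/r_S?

0.0113

S_{R/S} = r_R/r_S = (k₁·C_A^0.5)/(k₂·C_A^1.5) = (k₁/k₂)·C_A⁻¹.
= (0.0385×6.120^0.5) / (0.559×6.120^1.5) = 0.09524/8.463 = 0.0113.
The undesired path is higher order in A, so low C_A (CSTR or dilute feed) favours R.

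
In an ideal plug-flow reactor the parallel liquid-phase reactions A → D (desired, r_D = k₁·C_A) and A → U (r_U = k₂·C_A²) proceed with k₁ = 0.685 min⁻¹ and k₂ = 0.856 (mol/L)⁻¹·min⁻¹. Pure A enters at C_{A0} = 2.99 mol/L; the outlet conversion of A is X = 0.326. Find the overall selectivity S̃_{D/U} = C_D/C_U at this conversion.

0.323

C_A = C_{A0}(1−X) = 2.015 mol/L.
Along a PFR/batch, dC_D/dC_A = −r_D/(r_D+r_U) = −k₁/(k₁+k₂·C_A).
Integrating from C_{A0} to C_A: C_D = (0.685/0.856)·ln[(0.685+0.856·2.99)/(0.685+0.856·2.02)] = 0.8002·ln(3.244/2.410) = 0.2379 mol/L.
C_U = (C_{A0}−C_A)−C_D = 0.7368 mol/L; S̃_{D/U} = 0.2379/0.7368 = 0.323.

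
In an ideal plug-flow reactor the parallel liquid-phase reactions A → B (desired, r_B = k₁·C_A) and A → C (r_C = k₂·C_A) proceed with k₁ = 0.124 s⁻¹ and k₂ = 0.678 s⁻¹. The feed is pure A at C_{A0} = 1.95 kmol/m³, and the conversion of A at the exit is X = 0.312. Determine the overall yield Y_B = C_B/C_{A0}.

0.0482

C_A = C_{A0}(1−X) = 1.342 kmol/m³.
Both paths are first order in A, so the instantaneous fraction to B is constant: dC_B/d(−C_A) = k₁/(k₁+k₂) = 0.1546.
C_B = 0.1546·(C_{A0}−C_A) = 0.1546×0.6084 = 0.0941 kmol/m³.
Y_B = C_B/C_{A0} = 0.09407/1.95 = 0.0482.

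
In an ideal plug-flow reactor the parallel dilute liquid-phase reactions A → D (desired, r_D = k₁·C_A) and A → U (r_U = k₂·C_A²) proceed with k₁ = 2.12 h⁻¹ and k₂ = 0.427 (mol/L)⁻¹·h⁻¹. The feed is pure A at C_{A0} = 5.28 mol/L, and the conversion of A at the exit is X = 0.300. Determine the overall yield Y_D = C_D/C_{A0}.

C_A = C_{A0}(1−X) = 3.696 mol/L.
Along a PFR/batch, dC_D/dC_A = −r_D/(r_D+r_U) = −k₁/(k₁+k₂·C_A).
Integrating from C_{A0} to C_A: C_D = (2.12/0.427)·ln[(2.12+0.427·5.28)/(2.12+0.427·3.70)] = 4.965·ln(4.375/3.698) = 0.8339 mol/L.
Y_D = C_D/C_{A0} = 0.8339/5.28 = 0.158.

0.158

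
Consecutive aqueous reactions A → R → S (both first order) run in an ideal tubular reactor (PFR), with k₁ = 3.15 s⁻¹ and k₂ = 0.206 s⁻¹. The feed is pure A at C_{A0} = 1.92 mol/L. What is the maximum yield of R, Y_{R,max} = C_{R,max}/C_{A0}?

Evaluating C_R at τ_opt = ln(k₂/k₁)/(k₂−k₁) gives C_{R,max}/C_{A0} = (k₁/k₂)^[k₂/(k₂−k₁)].
= (3.15/0.206)^(0.206/(0.206−3.15)) = (15.29)^(-0.06997) = 0.8263.

0.826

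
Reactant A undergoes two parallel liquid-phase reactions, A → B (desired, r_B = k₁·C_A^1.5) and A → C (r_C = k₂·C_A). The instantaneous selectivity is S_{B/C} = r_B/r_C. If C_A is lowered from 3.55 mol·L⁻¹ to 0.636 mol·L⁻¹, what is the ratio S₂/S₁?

S_{B/C} = (k₁/k₂)·C_A^0.5, so S₂/S₁ = (C_{A,2}/C_{A,1})^0.5.
= (0.636/3.55)^0.5 = (0.1792)^0.5 = 0.423.
Selectivity toward B falls as C_A falls — high-concentration operation is favoured.

0.423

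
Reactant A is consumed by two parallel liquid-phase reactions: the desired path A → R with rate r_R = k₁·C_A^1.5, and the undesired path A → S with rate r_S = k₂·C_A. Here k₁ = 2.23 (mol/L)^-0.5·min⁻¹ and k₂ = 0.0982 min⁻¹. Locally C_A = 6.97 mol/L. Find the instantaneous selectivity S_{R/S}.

60.0

S_{R/S} = r_R/r_S = (k₁·C_A^1.5)/(k₂·C_A) = (k₁/k₂)·C_A^0.5.
= (2.23×6.970^1.5) / (0.0982×6.970) = 41.03/0.6845 = 60.0.
Since the desired path is higher order in A, keeping C_A high (PFR or concentrated feed) favours R.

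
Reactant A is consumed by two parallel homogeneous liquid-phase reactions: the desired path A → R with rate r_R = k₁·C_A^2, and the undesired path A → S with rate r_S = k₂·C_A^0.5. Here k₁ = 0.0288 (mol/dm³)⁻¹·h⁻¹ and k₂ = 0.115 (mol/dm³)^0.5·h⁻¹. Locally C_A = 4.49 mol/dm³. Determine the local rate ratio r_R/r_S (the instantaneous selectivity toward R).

S_{R/S} = r_R/r_S = (k₁·C_A^2)/(k₂·C_A^0.5) = (k₁/k₂)·C_A^1.5.
= (0.0288×4.490^2) / (0.115×4.490^0.5) = 0.5806/0.2437 = 2.38.

2.38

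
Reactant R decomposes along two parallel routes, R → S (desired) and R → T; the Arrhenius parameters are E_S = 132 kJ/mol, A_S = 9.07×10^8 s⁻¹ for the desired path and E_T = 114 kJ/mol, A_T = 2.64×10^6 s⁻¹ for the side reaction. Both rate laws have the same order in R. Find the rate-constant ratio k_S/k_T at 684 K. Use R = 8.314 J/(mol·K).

14.5

k_S/k_T = (A_S/A_T)·exp[−(E_S−E_T)/(RT)] = (A_S/A_T)·exp[(E_T−E_S)/(RT)].
(E_T−E_S)/(RT) = (114−132)×10³/(8.314×684) = -18000/5687 = -3.165.
k_S/k_T = (9.07×10^8/2.64×10^6)·exp(-3.165) = 343.6 × 0.04220 = 14.5.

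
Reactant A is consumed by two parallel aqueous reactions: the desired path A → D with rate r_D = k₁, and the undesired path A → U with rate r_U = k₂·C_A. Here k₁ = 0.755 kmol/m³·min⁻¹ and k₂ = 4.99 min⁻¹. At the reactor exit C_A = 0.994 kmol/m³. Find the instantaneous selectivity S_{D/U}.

0.152

S_{D/U} = r_D/r_U = (k₁)/(k₂·C_A) = (k₁/k₂)·C_A⁻¹.
= (0.755) / (4.99×0.9940) = 0.7550/4.960 = 0.152.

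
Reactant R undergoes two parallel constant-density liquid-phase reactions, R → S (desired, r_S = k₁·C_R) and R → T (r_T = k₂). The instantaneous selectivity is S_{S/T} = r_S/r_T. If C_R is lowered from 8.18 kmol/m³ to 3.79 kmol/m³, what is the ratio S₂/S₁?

S_{S/T} = (k₁/k₂)·C_R, so S₂/S₁ = (C_{R,2}/C_{R,1}).
= 3.79/8.18 = 0.463.
Selectivity toward S falls as C_R falls — high-concentration operation is favoured.

0.463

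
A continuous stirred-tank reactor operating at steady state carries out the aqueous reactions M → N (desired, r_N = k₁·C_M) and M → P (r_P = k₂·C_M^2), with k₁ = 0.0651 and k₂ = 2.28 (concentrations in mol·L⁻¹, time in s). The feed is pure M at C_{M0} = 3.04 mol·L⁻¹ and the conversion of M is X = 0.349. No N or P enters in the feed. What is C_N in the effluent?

Exit C_M = C_{M0}(1−X) = 3.04×0.651 = 1.979 mol·L⁻¹.
In a CSTR the entire volume is at exit conditions, so r_N = 0.0651×1.979 = 0.1288 and r_P = 2.28×1.979^2 = 8.930.
Fraction of consumed M going to N: r_N/(r_N+r_P) = 0.01422.
C_N = 0.01422·C_{M0}·X = 0.01422×3.04×0.349 = 0.0151 mol·L⁻¹.

0.0151 mol·L⁻¹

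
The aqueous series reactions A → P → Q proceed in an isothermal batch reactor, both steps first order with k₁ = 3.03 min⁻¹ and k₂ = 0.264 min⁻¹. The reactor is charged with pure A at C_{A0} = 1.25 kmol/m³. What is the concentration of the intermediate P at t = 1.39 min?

For first-order series with pure A initially, C_P(t) = k₁C_{A0}/(k₂−k₁)·(e^(−k₁t) − e^(−k₂t)).
e^(−k₁t) = e^(−3.03×1.39) = e^(−4.212) = 0.01482; e^(−k₂t) = e^(−0.3670) = 0.6928.
C_P = 3.03×1.25/(0.264−3.03) × (0.01482−0.6928) = (-1.369)×(-0.6780) = 0.9284 kmol/m³.

0.928 kmol/m³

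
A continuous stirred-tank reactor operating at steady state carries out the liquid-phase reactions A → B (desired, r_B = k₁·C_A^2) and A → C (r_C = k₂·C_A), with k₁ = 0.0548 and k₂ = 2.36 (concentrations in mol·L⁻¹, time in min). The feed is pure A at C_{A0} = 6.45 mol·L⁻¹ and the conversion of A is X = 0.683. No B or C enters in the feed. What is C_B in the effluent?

0.200 mol·L⁻¹

Exit C_A = C_{A0}(1−X) = 6.45×0.317 = 2.045 mol·L⁻¹.
A CSTR operates uniformly at the exit composition, giving r_B = 0.2291 and r_C = 4.825 (each k·C_A^n at C_A = 2.045).
Fraction of consumed A going to B: r_B/(r_B+r_C) = 0.04533.
C_B = 0.04533·C_{A0}·X = 0.04533×6.45×0.683 = 0.200 mol·L⁻¹.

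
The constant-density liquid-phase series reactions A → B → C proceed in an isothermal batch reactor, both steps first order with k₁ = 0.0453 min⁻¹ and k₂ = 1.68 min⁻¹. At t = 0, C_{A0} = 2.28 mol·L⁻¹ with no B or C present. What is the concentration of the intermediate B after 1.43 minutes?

0.0535 mol·L⁻¹

For first-order series with pure A initially, C_B(t) = k₁C_{A0}/(k₂−k₁)·(e^(−k₁t) − e^(−k₂t)).
e^(−k₁t) = e^(−0.0453×1.43) = e^(−0.06478) = 0.9373; e^(−k₂t) = e^(−2.402) = 0.09050.
C_B = 0.0453×2.28/(1.68−0.0453) × (0.9373−0.09050) = 0.06318×0.8468 = 0.05350 mol·L⁻¹.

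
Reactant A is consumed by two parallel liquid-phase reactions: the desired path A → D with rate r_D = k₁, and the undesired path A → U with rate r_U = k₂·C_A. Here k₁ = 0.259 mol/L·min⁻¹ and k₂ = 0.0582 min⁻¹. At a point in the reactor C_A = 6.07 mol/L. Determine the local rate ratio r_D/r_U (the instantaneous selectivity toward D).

S_{D/U} = r_D/r_U = (k₁)/(k₂·C_A) = (k₁/k₂)·C_A⁻¹.
= (0.259) / (0.0582×6.070) = 0.2590/0.3533 = 0.733.

0.733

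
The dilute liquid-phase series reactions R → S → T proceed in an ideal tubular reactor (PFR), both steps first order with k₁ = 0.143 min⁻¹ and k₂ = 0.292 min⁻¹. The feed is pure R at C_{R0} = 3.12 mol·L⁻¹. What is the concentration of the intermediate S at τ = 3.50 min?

0.738 mol·L⁻¹

For first-order series with pure R initially, C_S(τ) = k₁C_{R0}/(k₂−k₁)·(e^(−k₁τ) − e^(−k₂τ)).
e^(−k₁τ) = e^(−0.143×3.50) = e^(−0.5005) = 0.6062; e^(−k₂τ) = e^(−1.022) = 0.3599.
C_S = 0.143×3.12/(0.292−0.143) × (0.6062−0.3599) = 2.994×0.2464 = 0.7377 mol·L⁻¹.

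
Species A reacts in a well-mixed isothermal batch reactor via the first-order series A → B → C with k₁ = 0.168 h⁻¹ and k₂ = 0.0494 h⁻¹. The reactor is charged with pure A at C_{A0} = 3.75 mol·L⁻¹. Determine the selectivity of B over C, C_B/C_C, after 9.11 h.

3.19

Solving the coupled first-order balances gives C_B(t) = [k₁/(k₂−k₁)]·C_{A0}·(e^(−k₁t) − e^(−k₂t)).
e^(−k₁t) = e^(−0.168×9.11) = e^(−1.530) = 0.2164; e^(−k₂t) = e^(−0.4500) = 0.6376.
C_B = 0.168×3.75/(0.0494−0.168) × (0.2164−0.6376) = (-5.312)×(-0.4212) = 2.237 mol·L⁻¹.
C_A = C_{A0}e^(−k₁t) = 0.8116 mol·L⁻¹, so C_C = C_{A0}−C_A−C_B = 0.7011 mol·L⁻¹; C_B/C_C = 3.19.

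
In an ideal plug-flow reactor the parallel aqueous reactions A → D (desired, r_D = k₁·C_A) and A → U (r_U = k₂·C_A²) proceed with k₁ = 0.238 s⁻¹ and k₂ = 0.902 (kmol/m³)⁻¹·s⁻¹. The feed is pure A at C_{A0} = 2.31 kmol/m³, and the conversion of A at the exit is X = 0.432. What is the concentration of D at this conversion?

C_A = C_{A0}(1−X) = 1.312 kmol/m³.
Along a PFR/batch, dC_D/dC_A = −r_D/(r_D+r_U) = −k₁/(k₁+k₂·C_A).
Integrating from C_{A0} to C_A: C_D = (0.238/0.902)·ln[(0.238+0.902·2.31)/(0.238+0.902·1.31)] = 0.2639·ln(2.322/1.421) = 0.1294 kmol/m³.

0.129 kmol/m³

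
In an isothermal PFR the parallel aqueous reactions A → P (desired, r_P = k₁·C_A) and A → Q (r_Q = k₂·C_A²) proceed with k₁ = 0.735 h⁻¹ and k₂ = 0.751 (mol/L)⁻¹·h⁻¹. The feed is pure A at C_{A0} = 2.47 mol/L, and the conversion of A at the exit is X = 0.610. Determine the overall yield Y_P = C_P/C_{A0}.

C_A = C_{A0}(1−X) = 0.9633 mol/L.
Along a PFR/batch, dC_P/dC_A = −r_P/(r_P+r_Q) = −k₁/(k₁+k₂·C_A).
Integrating from C_{A0} to C_A: C_P = (0.735/0.751)·ln[(0.735+0.751·2.47)/(0.735+0.751·0.963)] = 0.9787·ln(2.590/1.458) = 0.5620 mol/L.
Y_P = C_P/C_{A0} = 0.5620/2.47 = 0.228.

0.228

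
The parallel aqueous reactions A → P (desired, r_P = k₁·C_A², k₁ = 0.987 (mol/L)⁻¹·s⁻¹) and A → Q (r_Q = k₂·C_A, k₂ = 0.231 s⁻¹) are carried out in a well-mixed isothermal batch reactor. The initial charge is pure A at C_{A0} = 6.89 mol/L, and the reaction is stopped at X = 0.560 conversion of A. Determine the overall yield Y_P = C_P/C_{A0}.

C_A = C_{A0}(1−X) = 3.032 mol/L.
Along a PFR/batch, dC_Q/dC_A = −r_Q/(r_P+r_Q) = −k₂/(k₂+k₁·C_A).
Integrating from C_{A0} to C_A: C_Q = (0.231/0.987)·ln[(0.231+0.987·6.89)/(0.231+0.987·3.03)] = 0.2340·ln(7.031/3.223) = 0.1826 mol/L.
Then C_P = (C_{A0}−C_A) − C_Q = 3.858 − 0.1826 = 3.676 mol/L.
Y_P = C_P/C_{A0} = 3.676/6.89 = 0.534.

0.534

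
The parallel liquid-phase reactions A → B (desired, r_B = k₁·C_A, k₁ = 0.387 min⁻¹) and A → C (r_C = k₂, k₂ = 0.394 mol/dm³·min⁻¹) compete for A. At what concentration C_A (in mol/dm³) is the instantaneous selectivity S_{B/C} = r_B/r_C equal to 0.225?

0.229 mol/dm³

S_{B/C} = (k₁/k₂)·C_A ⇒ C_A = S·k₂/k₁.
= 0.225×0.394/0.387 = 0.229 mol/dm³.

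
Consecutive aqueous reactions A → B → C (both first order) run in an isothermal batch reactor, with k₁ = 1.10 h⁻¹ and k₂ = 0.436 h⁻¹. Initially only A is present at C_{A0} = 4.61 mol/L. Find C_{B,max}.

For a first-order series the maximum intermediate yield is C_{B,max}/C_{A0} = (k₁/k₂)^[k₂/(k₂−k₁)].
= (1.10/0.436)^(0.436/(0.436−1.10)) = (2.523)^(-0.6566) = 0.5446.
C_{B,max} = 0.5446×4.61 = 2.51 mol/L.

2.51 mol/L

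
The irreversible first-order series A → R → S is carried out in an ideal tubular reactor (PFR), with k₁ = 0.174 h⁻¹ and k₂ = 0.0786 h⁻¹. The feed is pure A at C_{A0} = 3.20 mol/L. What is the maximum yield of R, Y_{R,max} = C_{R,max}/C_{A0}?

Evaluating C_R at τ_opt = ln(k₂/k₁)/(k₂−k₁) gives C_{R,max}/C_{A0} = (k₁/k₂)^[k₂/(k₂−k₁)].
= (0.174/0.0786)^(0.0786/(0.0786−0.174)) = (2.214)^(-0.8239) = 0.5196.

0.520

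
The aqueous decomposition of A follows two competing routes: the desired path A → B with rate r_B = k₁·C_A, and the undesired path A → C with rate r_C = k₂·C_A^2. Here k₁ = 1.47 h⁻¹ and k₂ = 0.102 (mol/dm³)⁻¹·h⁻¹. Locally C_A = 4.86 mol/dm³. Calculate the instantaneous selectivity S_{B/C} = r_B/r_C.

S_{B/C} = r_B/r_C = (k₁·C_A)/(k₂·C_A^2) = (k₁/k₂)·C_A⁻¹.
= (1.47×4.860) / (0.102×4.860^2) = 7.144/2.409 = 2.97.
The undesired path is higher order in A, so low C_A (CSTR or dilute feed) favours B.

2.97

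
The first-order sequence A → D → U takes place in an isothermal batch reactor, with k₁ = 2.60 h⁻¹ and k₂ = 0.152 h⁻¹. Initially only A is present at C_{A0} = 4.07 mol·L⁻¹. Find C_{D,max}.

At the optimum, C_{D,max}/C_{A0} = (k₁/k₂)^[k₂/(k₂−k₁)].
= (2.60/0.152)^(0.152/(0.152−2.60)) = (17.11)^(-0.06209) = 0.8384.
C_{D,max} = 0.8384×4.07 = 3.41 mol·L⁻¹.

3.41 mol·L⁻¹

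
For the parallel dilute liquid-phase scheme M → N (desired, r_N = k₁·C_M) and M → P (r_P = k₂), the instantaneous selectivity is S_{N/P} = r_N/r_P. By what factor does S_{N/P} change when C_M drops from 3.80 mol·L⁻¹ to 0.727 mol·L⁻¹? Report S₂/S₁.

S_{N/P} = (k₁/k₂)·C_M, so S₂/S₁ = (C_{M,2}/C_{M,1}).
= 0.727/3.80 = 0.191.

0.191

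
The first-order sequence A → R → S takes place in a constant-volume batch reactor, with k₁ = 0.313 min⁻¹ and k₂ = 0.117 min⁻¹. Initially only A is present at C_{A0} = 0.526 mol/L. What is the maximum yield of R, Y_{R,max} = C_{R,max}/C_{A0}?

For a first-order series the maximum intermediate yield is C_{R,max}/C_{A0} = (k₁/k₂)^[k₂/(k₂−k₁)].
= (0.313/0.117)^(0.117/(0.117−0.313)) = (2.675)^(-0.5969) = 0.5558.

0.556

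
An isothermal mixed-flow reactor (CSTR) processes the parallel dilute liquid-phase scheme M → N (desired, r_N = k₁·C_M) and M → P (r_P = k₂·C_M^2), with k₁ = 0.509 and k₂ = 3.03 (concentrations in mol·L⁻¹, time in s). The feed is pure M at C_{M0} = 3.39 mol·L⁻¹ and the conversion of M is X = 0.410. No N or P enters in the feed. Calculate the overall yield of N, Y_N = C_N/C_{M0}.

0.0318

Exit C_M = C_{M0}(1−X) = 3.39×0.590 = 2.000 mol·L⁻¹.
In a CSTR the entire volume is at exit conditions, so r_N = 0.509×2.000 = 1.018 and r_P = 3.03×2.000^2 = 12.12.
Fraction of consumed M going to N: r_N/(r_N+r_P) = 0.07748.
C_N = 0.07748·C_{M0}·X = 0.07748×3.39×0.410 = 0.108 mol·L⁻¹; Y_N = C_N/C_{M0} = 0.0318.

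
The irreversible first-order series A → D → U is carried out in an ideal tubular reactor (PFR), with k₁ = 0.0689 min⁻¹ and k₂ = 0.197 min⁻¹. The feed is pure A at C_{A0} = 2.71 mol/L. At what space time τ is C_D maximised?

The intermediate peaks when r₁ = r₂, i.e. k₁e^(−k₁τ) = k₂e^(−k₂τ), giving τ_opt = ln(k₂/k₁)/(k₂−k₁).
= ln(0.197/0.0689)/(0.197−0.0689) = ln(2.859)/0.1281 = 1.051/0.1281 = 8.20 min.

8.20 min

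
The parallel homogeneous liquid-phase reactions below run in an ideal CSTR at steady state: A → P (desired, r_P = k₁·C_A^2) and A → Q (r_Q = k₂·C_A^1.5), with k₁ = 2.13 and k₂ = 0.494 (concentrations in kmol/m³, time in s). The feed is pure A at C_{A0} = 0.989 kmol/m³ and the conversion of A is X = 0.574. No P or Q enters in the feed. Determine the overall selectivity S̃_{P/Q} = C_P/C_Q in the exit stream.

2.80

Exit C_A = C_{A0}(1−X) = 0.989×0.426 = 0.4213 kmol/m³.
In a CSTR the entire volume is at exit conditions, so r_P = 2.13×0.4213^2 = 0.3781 and r_Q = 0.494×0.4213^1.5 = 0.1351.
Overall selectivity = C_P/C_Q = r_Pτ/(r_Qτ) = r_P/r_Q = 2.80.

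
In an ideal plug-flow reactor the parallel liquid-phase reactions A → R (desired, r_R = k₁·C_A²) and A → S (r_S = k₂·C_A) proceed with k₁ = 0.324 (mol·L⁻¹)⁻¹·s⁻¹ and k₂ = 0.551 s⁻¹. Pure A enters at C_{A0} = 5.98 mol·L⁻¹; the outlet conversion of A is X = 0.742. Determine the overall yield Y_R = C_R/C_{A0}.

0.497

C_A = C_{A0}(1−X) = 1.543 mol·L⁻¹.
Along a PFR/batch, dC_S/dC_A = −r_S/(r_R+r_S) = −k₂/(k₂+k₁·C_A).
Integrating from C_{A0} to C_A: C_S = (0.551/0.324)·ln[(0.551+0.324·5.98)/(0.551+0.324·1.54)] = 1.701·ln(2.489/1.051) = 1.466 mol·L⁻¹.
Then C_R = (C_{A0}−C_A) − C_S = 4.437 − 1.466 = 2.971 mol·L⁻¹.
Y_R = C_R/C_{A0} = 2.971/5.98 = 0.497.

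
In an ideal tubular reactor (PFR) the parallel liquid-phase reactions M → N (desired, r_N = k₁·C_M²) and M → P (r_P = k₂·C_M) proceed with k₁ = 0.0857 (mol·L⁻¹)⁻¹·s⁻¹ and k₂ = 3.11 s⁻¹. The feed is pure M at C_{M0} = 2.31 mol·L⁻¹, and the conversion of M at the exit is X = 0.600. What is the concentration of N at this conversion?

0.0590 mol·L⁻¹

C_M = C_{M0}(1−X) = 0.9240 mol·L⁻¹.
Along a PFR/batch, dC_P/dC_M = −r_P/(r_N+r_P) = −k₂/(k₂+k₁·C_M).
Integrating from C_{M0} to C_M: C_P = (3.11/0.0857)·ln[(3.11+0.0857·2.31)/(3.11+0.0857·0.924)] = 36.29·ln(3.308/3.189) = 1.327 mol·L⁻¹.
Then C_N = (C_{M0}−C_M) − C_P = 1.386 − 1.327 = 0.05898 mol·L⁻¹.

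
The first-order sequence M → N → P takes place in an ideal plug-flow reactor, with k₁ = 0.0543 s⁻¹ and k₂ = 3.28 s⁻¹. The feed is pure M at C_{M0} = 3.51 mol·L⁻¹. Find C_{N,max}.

0.0542 mol·L⁻¹

Evaluating C_N at τ_opt = ln(k₂/k₁)/(k₂−k₁) gives C_{N,max}/C_{M0} = (k₁/k₂)^[k₂/(k₂−k₁)].
= (0.0543/3.28)^(3.28/(3.28−0.0543)) = (0.01655)^(1.017) = 0.01545.
C_{N,max} = 0.01545×3.51 = 0.0542 mol·L⁻¹.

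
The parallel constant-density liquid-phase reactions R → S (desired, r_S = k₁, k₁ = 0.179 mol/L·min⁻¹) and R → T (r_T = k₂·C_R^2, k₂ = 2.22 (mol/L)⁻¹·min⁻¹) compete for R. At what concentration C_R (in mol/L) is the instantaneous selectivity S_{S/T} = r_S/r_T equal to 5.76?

S_{S/T} = (k₁/k₂)·C_R^-2 ⇒ C_R = (S·k₂/k₁)^(-0.5).
= (5.76×2.22/0.179)^(-0.5) = (71.44)^(-0.5) = 0.118 mol/L.

0.118 mol/L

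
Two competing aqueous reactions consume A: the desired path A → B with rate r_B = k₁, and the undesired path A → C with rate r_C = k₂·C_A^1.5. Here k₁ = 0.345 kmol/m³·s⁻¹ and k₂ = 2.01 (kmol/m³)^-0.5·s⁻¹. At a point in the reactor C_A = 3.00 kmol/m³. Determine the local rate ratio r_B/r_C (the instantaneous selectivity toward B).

0.0330

S_{B/C} = r_B/r_C = (k₁)/(k₂·C_A^1.5) = (k₁/k₂)·C_A^-1.5.
= (0.345) / (2.01×3.000^1.5) = 0.3450/10.44 = 0.0330.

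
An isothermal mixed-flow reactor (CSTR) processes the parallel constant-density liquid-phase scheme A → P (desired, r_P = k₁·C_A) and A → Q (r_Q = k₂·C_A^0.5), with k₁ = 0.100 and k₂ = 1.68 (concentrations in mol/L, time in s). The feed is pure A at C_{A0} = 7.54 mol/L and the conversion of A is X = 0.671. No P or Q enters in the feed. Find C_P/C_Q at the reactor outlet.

0.0938

Exit C_A = C_{A0}(1−X) = 7.54×0.329 = 2.481 mol/L.
In a CSTR the entire volume is at exit conditions, so r_P = 0.100×2.481 = 0.2481 and r_Q = 1.68×2.481^0.5 = 2.646.
Overall selectivity = C_P/C_Q = r_Pτ/(r_Qτ) = r_P/r_Q = 0.0938.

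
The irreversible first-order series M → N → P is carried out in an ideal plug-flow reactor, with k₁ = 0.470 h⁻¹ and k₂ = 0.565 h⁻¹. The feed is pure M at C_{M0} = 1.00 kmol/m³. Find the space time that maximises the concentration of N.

1.94 h

For first-order series the maximum of C_N occurs at τ_opt = ln(k₂/k₁)/(k₂−k₁).
= ln(0.565/0.470)/(0.565−0.470) = ln(1.202)/0.09500 = 0.1841/0.09500 = 1.94 h.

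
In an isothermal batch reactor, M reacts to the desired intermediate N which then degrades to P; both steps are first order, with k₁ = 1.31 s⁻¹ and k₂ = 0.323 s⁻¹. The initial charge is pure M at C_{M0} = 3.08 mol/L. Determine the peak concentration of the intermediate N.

1.95 mol/L

At the optimum, C_{N,max}/C_{M0} = (k₁/k₂)^[k₂/(k₂−k₁)].
= (1.31/0.323)^(0.323/(0.323−1.31)) = (4.056)^(-0.3273) = 0.6324.
C_{N,max} = 0.6324×3.08 = 1.95 mol/L.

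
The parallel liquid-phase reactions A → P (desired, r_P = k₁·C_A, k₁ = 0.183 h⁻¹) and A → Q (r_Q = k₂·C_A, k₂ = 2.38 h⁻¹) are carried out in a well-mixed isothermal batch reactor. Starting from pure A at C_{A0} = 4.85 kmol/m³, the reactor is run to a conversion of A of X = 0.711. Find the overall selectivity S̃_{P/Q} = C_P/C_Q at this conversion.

C_A = C_{A0}(1−X) = 1.402 kmol/m³.
Both paths are first order in A, so the instantaneous fraction to P is constant: dC_P/d(−C_A) = k₁/(k₁+k₂) = 0.07140.
C_P = 0.07140·(C_{A0}−C_A) = 0.07140×3.448 = 0.246 kmol/m³.
C_Q = (C_{A0}−C_A)−C_P = 3.202 kmol/m³; S̃_{P/Q} = 0.2462/3.202 = 0.0769.

0.0769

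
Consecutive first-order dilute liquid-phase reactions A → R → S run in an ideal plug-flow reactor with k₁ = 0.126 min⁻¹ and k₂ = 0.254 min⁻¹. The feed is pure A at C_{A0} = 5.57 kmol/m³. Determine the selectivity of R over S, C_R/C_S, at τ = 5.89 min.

For first-order series with pure A initially, C_R(τ) = k₁C_{A0}/(k₂−k₁)·(e^(−k₁τ) − e^(−k₂τ)).
e^(−k₁τ) = e^(−0.126×5.89) = e^(−0.7421) = 0.4761; e^(−k₂τ) = e^(−1.496) = 0.2240.
C_R = 0.126×5.57/(0.254−0.126) × (0.4761−0.2240) = 5.483×0.2521 = 1.382 kmol/m³.
C_A = C_{A0}e^(−k₁τ) = 2.652 kmol/m³, so C_S = C_{A0}−C_A−C_R = 1.536 kmol/m³; C_R/C_S = 0.900.

0.900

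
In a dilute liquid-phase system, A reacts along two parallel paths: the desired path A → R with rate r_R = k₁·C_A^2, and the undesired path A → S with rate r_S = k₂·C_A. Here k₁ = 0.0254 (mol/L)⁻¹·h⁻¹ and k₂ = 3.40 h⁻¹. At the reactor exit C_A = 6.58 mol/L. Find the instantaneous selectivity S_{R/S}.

0.0492

S_{R/S} = r_R/r_S = (k₁·C_A^2)/(k₂·C_A) = (k₁/k₂)·C_A.
= (0.0254×6.580^2) / (3.40×6.580) = 1.100/22.37 = 0.0492.
Since the desired path is higher order in A, keeping C_A high (PFR or concentrated feed) favours R.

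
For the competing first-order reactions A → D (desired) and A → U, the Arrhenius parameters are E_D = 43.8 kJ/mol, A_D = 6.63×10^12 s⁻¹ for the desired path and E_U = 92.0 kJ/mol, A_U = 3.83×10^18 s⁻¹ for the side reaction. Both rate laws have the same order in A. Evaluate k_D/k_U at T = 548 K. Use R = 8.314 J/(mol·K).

0.0681

k_D/k_U = (A_D/A_U)·exp[−(E_D−E_U)/(RT)] = (A_D/A_U)·exp[(E_U−E_D)/(RT)].
(E_U−E_D)/(RT) = (92.0−43.8)×10³/(8.314×548) = 48200/4556 = 10.58.
k_D/k_U = (6.63×10^12/3.83×10^18)·exp(10.58) = 1.731×10^-6 × 39312 = 0.0681.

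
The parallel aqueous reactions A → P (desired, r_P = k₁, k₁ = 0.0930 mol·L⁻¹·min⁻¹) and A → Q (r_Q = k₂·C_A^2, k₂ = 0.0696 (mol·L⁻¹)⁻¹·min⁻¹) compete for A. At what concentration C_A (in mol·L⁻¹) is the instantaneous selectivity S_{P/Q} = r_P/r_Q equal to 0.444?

S_{P/Q} = (k₁/k₂)·C_A^-2 ⇒ C_A = (S·k₂/k₁)^(-0.5).
= (0.444×0.0696/0.0930)^(-0.5) = (0.3323)^(-0.5) = 1.73 mol·L⁻¹.

1.73 mol·L⁻¹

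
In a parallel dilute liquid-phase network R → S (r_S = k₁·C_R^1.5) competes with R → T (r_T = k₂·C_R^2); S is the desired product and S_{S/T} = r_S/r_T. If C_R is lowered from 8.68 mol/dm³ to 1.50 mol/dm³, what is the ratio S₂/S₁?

2.41

S_{S/T} = (k₁/k₂)·C_R^-0.5, so S₂/S₁ = (C_{R,2}/C_{R,1})^-0.5.
= (1.50/8.68)^(-0.5) = (0.1728)^(-0.5) = 2.41.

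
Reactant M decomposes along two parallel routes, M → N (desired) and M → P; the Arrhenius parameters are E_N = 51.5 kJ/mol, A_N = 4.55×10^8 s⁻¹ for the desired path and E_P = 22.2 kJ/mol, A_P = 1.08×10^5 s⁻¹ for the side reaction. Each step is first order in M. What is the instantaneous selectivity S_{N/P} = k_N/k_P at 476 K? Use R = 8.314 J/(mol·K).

2.57

Since both paths have the same order in M, the concentration cancels and S_{N/P} = k_N/k_P = (A_N/A_P)·exp[(E_P−E_N)/(RT)].
(E_P−E_N)/(RT) = (22.2−51.5)×10³/(8.314×476) = -29300/3957 = -7.404.
k_N/k_P = (4.55×10^8/1.08×10^5)·exp(-7.404) = 4213 × 6.090×10^-4 = 2.57.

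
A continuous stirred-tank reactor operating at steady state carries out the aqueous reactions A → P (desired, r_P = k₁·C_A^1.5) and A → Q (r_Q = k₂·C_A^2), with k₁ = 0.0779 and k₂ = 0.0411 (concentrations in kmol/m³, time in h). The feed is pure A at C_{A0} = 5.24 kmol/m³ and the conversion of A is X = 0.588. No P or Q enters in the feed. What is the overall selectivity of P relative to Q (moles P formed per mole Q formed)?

Exit C_A = C_{A0}(1−X) = 5.24×0.412 = 2.159 kmol/m³.
Rates in a CSTR are evaluated at the outlet concentration: r_P = 0.0779×2.159^1.5 = 0.2471, r_Q = 0.0411×2.159^2 = 0.1916.
Overall selectivity = C_P/C_Q = r_Pτ/(r_Qτ) = r_P/r_Q = 1.29.

1.29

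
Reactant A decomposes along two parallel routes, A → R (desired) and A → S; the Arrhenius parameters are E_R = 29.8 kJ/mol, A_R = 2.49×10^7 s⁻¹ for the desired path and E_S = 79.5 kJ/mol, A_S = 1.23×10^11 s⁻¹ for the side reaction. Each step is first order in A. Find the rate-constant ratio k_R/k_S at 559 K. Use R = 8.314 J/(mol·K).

With equal orders, S_{R/S} = k_R/k_S = (A_R/A_S)·exp[(E_S−E_R)/(RT)].
(E_S−E_R)/(RT) = (79.5−29.8)×10³/(8.314×559) = 49700/4648 = 10.69.
k_R/k_S = (2.49×10^7/1.23×10^11)·exp(10.69) = 2.024×10^-4 × 44084 = 8.92.
Since E_R < E_S, lowering the temperature improves selectivity toward R.

8.92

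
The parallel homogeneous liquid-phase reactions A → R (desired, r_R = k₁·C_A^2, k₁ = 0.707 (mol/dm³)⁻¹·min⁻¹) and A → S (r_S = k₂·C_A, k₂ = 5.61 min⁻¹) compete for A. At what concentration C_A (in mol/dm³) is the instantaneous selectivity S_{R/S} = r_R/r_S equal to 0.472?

3.75 mol/dm³

S_{R/S} = (k₁/k₂)·C_A ⇒ C_A = S·k₂/k₁.
= 0.472×5.61/0.707 = 3.75 mol/dm³.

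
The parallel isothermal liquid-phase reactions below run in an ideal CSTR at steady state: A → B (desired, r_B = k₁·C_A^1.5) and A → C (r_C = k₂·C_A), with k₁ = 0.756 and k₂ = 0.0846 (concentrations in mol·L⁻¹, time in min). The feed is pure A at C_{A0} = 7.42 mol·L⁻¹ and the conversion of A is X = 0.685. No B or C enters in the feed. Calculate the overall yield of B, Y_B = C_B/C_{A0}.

Exit C_A = C_{A0}(1−X) = 7.42×0.315 = 2.337 mol·L⁻¹.
In a CSTR the entire volume is at exit conditions, so r_B = 0.756×2.337^1.5 = 2.701 and r_C = 0.0846×2.337 = 0.1977.
Fraction of consumed A going to B: r_B/(r_B+r_C) = 0.9318.
C_B = 0.9318·C_{A0}·X = 0.9318×7.42×0.685 = 4.74 mol·L⁻¹; Y_B = C_B/C_{A0} = 0.638.

0.638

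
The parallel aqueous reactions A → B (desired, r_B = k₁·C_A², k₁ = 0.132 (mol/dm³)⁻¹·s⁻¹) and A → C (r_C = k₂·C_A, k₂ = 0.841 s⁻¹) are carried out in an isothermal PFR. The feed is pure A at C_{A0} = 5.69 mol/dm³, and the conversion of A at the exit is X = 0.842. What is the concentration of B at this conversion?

1.57 mol/dm³

C_A = C_{A0}(1−X) = 0.8990 mol/dm³.
Along a PFR/batch, dC_C/dC_A = −r_C/(r_B+r_C) = −k₂/(k₂+k₁·C_A).
Integrating from C_{A0} to C_A: C_C = (0.841/0.132)·ln[(0.841+0.132·5.69)/(0.841+0.132·0.899)] = 6.371·ln(1.592/0.9597) = 3.225 mol/dm³.
Then C_B = (C_{A0}−C_A) − C_C = 4.791 − 3.225 = 1.566 mol/dm³.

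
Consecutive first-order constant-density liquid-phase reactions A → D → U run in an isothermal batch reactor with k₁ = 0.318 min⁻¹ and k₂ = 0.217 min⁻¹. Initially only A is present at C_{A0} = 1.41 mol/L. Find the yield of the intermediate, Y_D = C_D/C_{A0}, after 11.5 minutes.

For first-order series with pure A initially, C_D(t) = k₁C_{A0}/(k₂−k₁)·(e^(−k₁t) − e^(−k₂t)).
e^(−k₁t) = e^(−0.318×11.5) = e^(−3.657) = 0.02581; e^(−k₂t) = e^(−2.495) = 0.08246.
C_D = 0.318×1.41/(0.217−0.318) × (0.02581−0.08246) = (-4.439)×(-0.05665) = 0.2515 mol/L.
Y_D = C_D/C_{A0} = 0.2515/1.41 = 0.178.

0.178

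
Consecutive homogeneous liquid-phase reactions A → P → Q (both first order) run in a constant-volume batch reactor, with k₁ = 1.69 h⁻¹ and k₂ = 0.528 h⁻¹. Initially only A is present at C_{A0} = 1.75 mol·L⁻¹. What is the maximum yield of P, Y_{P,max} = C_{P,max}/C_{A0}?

0.589

At the optimum, C_{P,max}/C_{A0} = (k₁/k₂)^[k₂/(k₂−k₁)].
= (1.69/0.528)^(0.528/(0.528−1.69)) = (3.201)^(-0.4544) = 0.5894.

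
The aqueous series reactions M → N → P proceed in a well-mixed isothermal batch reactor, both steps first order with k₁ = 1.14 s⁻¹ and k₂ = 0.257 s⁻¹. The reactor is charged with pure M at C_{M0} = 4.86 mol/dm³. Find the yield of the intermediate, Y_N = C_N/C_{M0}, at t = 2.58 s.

Solving the coupled first-order balances gives C_N(t) = [k₁/(k₂−k₁)]·C_{M0}·(e^(−k₁t) − e^(−k₂t)).
e^(−k₁t) = e^(−1.14×2.58) = e^(−2.941) = 0.05280; e^(−k₂t) = e^(−0.6631) = 0.5153.
C_N = 1.14×4.86/(0.257−1.14) × (0.05280−0.5153) = (-6.275)×(-0.4625) = 2.902 mol/dm³.
Y_N = C_N/C_{M0} = 2.902/4.86 = 0.597.

0.597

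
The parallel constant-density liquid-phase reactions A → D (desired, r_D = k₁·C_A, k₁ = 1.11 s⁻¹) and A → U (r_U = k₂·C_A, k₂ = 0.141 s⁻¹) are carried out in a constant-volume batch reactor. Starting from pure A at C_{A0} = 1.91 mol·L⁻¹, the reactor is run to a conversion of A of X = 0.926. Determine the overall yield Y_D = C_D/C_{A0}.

C_A = C_{A0}(1−X) = 0.1413 mol·L⁻¹.
Both paths are first order in A, so the instantaneous fraction to D is constant: dC_D/d(−C_A) = k₁/(k₁+k₂) = 0.8873.
C_D = 0.8873·(C_{A0}−C_A) = 0.8873×1.769 = 1.57 mol·L⁻¹.
Y_D = C_D/C_{A0} = 1.569/1.91 = 0.822.

0.822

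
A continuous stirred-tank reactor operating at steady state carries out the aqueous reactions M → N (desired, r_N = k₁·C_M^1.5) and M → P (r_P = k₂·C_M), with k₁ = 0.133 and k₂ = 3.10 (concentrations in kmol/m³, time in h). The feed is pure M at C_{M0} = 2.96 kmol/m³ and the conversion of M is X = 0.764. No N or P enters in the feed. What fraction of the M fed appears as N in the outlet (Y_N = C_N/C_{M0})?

Exit C_M = C_{M0}(1−X) = 2.96×0.236 = 0.6986 kmol/m³.
Rates in a CSTR are evaluated at the outlet concentration: r_N = 0.133×0.6986^1.5 = 0.07765, r_P = 3.10×0.6986 = 2.166.
Fraction of consumed M going to N: r_N/(r_N+r_P) = 0.03462.
C_N = 0.03462·C_{M0}·X = 0.03462×2.96×0.764 = 0.0783 kmol/m³; Y_N = C_N/C_{M0} = 0.0264.

0.0264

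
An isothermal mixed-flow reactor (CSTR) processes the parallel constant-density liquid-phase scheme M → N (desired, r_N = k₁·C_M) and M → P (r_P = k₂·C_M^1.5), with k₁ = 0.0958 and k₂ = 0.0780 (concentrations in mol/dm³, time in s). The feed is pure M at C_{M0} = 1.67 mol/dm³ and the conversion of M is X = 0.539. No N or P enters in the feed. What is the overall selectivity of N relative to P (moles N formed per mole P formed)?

1.40

Exit C_M = C_{M0}(1−X) = 1.67×0.461 = 0.7699 mol/dm³.
Rates in a CSTR are evaluated at the outlet concentration: r_N = 0.0958×0.7699 = 0.07375, r_P = 0.0780×0.7699^1.5 = 0.05269.
Overall selectivity = C_N/C_P = r_Nτ/(r_Pτ) = r_N/r_P = 1.40.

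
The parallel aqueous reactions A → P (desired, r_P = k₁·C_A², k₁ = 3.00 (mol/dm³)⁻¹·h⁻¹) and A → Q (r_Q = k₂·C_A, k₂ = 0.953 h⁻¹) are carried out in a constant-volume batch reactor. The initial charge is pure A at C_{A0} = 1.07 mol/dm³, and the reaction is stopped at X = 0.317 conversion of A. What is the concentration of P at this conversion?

0.250 mol/dm³

C_A = C_{A0}(1−X) = 0.7308 mol/dm³.
Along a PFR/batch, dC_Q/dC_A = −r_Q/(r_P+r_Q) = −k₂/(k₂+k₁·C_A).
Integrating from C_{A0} to C_A: C_Q = (0.953/3.00)·ln[(0.953+3.00·1.07)/(0.953+3.00·0.731)] = 0.3177·ln(4.163/3.145) = 0.08904 mol/dm³.
Then C_P = (C_{A0}−C_A) − C_Q = 0.3392 − 0.08904 = 0.2502 mol/dm³.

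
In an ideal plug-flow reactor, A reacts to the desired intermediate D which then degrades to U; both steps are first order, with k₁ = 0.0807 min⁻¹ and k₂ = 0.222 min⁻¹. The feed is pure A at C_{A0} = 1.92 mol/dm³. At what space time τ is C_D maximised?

7.16 min

For first-order series the maximum of C_D occurs at τ_opt = ln(k₂/k₁)/(k₂−k₁).
= ln(0.222/0.0807)/(0.222−0.0807) = ln(2.751)/0.1413 = 1.012/0.1413 = 7.16 min.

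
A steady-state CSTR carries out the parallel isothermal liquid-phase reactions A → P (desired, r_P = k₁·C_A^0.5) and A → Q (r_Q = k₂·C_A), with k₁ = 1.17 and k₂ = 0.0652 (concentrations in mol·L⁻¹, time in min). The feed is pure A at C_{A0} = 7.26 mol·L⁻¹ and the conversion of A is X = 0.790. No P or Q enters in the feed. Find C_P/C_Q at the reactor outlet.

14.5

Exit C_A = C_{A0}(1−X) = 7.26×0.210 = 1.525 mol·L⁻¹.
Rates in a CSTR are evaluated at the outlet concentration: r_P = 1.17×1.525^0.5 = 1.445, r_Q = 0.0652×1.525 = 0.09940.
Overall selectivity = C_P/C_Q = r_Pτ/(r_Qτ) = r_P/r_Q = 14.5.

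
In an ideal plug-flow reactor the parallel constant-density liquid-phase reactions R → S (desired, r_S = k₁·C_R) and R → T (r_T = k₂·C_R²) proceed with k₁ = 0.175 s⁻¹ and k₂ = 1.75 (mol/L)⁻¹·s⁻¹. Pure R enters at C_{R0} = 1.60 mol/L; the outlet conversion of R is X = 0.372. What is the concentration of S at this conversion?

0.0431 mol/L

C_R = C_{R0}(1−X) = 1.005 mol/L.
Along a PFR/batch, dC_S/dC_R = −r_S/(r_S+r_T) = −k₁/(k₁+k₂·C_R).
Integrating from C_{R0} to C_R: C_S = (0.175/1.75)·ln[(0.175+1.75·1.60)/(0.175+1.75·1.00)] = 0.1000·ln(2.975/1.933) = 0.04310 mol/L.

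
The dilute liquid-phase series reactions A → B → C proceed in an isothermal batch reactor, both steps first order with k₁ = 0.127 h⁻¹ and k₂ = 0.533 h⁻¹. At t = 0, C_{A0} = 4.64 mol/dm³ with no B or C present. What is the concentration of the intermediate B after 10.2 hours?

0.391 mol/dm³

The intermediate concentration in a first-order A→B→C sequence is C_B = k₁C_{A0}(e^(−k₁t) − e^(−k₂t))/(k₂−k₁).
e^(−k₁t) = e^(−0.127×10.2) = e^(−1.295) = 0.2738; e^(−k₂t) = e^(−5.437) = 0.004354.
C_B = 0.127×4.64/(0.533−0.127) × (0.2738−0.004354) = 1.451×0.2694 = 0.3911 mol/dm³.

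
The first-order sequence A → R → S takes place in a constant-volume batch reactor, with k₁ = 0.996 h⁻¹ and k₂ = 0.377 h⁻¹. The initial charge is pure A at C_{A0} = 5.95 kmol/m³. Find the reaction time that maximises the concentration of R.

1.57 h

For first-order series the maximum of C_R occurs at t_opt = ln(k₂/k₁)/(k₂−k₁).
= ln(0.377/0.996)/(0.377−0.996) = ln(0.3785)/-0.6190 = -0.9715/-0.6190 = 1.57 h.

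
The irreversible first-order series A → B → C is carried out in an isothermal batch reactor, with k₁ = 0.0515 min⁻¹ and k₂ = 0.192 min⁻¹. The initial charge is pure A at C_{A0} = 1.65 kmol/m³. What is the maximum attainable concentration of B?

0.273 kmol/m³

Evaluating C_B at t_opt = ln(k₂/k₁)/(k₂−k₁) gives C_{B,max}/C_{A0} = (k₁/k₂)^[k₂/(k₂−k₁)].
= (0.0515/0.192)^(0.192/(0.192−0.0515)) = (0.2682)^(1.367) = 0.1656.
C_{B,max} = 0.1656×1.65 = 0.273 kmol/m³.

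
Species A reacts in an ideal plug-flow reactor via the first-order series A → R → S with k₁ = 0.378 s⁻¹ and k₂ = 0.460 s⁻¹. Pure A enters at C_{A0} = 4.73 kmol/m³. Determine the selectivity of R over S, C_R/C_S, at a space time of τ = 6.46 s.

0.220

For first-order series with pure A initially, C_R(τ) = k₁C_{A0}/(k₂−k₁)·(e^(−k₁τ) − e^(−k₂τ)).
e^(−k₁τ) = e^(−0.378×6.46) = e^(−2.442) = 0.08700; e^(−k₂τ) = e^(−2.972) = 0.05122.
C_R = 0.378×4.73/(0.460−0.378) × (0.08700−0.05122) = 21.80×0.03578 = 0.7801 kmol/m³.
C_A = C_{A0}e^(−k₁τ) = 0.4115 kmol/m³, so C_S = C_{A0}−C_A−C_R = 3.538 kmol/m³; C_R/C_S = 0.220.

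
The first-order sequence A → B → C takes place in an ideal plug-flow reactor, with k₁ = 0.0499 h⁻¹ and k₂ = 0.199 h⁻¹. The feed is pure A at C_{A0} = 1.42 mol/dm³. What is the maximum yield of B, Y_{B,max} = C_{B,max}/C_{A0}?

For a first-order series the maximum intermediate yield is C_{B,max}/C_{A0} = (k₁/k₂)^[k₂/(k₂−k₁)].
= (0.0499/0.199)^(0.199/(0.199−0.0499)) = (0.2508)^(1.335) = 0.1578.

0.158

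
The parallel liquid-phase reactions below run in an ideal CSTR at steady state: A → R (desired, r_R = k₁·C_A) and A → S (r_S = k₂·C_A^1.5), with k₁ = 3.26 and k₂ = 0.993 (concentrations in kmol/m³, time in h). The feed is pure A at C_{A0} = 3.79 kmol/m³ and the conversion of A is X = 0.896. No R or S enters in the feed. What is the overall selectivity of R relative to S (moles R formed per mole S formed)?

5.23

Exit C_A = C_{A0}(1−X) = 3.79×0.104 = 0.3942 kmol/m³.
A CSTR operates uniformly at the exit composition, giving r_R = 1.285 and r_S = 0.2457 (each k·C_A^n at C_A = 0.3942).
Overall selectivity = C_R/C_S = r_Rτ/(r_Sτ) = r_R/r_S = 5.23.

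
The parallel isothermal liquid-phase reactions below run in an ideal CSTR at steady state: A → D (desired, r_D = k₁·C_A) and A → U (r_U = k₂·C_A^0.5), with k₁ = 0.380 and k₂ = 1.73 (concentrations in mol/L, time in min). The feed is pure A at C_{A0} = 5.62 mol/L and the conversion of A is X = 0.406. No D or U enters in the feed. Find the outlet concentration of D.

0.653 mol/L

Exit C_A = C_{A0}(1−X) = 5.62×0.594 = 3.338 mol/L.
In a CSTR the entire volume is at exit conditions, so r_D = 0.380×3.338 = 1.269 and r_U = 1.73×3.338^0.5 = 3.161.
Fraction of consumed A going to D: r_D/(r_D+r_U) = 0.2864.
C_D = 0.2864·C_{A0}·X = 0.2864×5.62×0.406 = 0.653 mol/L.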